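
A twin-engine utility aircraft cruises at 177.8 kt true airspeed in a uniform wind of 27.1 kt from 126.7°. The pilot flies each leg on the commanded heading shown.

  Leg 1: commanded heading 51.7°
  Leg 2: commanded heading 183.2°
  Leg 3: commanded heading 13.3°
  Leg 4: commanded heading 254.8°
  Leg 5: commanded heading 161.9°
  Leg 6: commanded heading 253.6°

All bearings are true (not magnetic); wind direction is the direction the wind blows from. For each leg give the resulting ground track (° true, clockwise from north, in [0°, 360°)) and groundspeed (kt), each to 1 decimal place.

Leg 1: track=43.0°, groundspeed=172.8 kt
Leg 2: track=191.1°, groundspeed=164.4 kt
Leg 3: track=5.8°, groundspeed=190.2 kt
Leg 4: track=261.1°, groundspeed=195.7 kt
Leg 5: track=167.6°, groundspeed=156.4 kt
Leg 6: track=260.0°, groundspeed=195.3 kt

Leg 1: heading 51.7°; drift -8.7° → track 43.0°, groundspeed 172.8 kt
Leg 2: heading 183.2°; drift +7.9° → track 191.1°, groundspeed 164.4 kt
Leg 3: heading 13.3°; drift -7.5° → track 5.8°, groundspeed 190.2 kt
Leg 4: heading 254.8°; drift +6.3° → track 261.1°, groundspeed 195.7 kt
Leg 5: heading 161.9°; drift +5.7° → track 167.6°, groundspeed 156.4 kt
Leg 6: heading 253.6°; drift +6.4° → track 260.0°, groundspeed 195.3 kt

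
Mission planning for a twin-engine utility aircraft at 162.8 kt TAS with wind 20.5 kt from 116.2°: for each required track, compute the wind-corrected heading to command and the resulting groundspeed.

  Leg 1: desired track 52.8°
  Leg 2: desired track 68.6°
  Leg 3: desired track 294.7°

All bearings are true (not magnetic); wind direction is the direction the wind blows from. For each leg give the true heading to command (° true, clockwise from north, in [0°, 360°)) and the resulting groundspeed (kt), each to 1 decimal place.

Leg 1: heading=59.3°, groundspeed=152.6 kt
Leg 2: heading=73.9°, groundspeed=148.3 kt
Leg 3: heading=294.5°, groundspeed=183.3 kt

Leg 1: desired track 52.8°; wind correction +6.5° → command heading 59.3°, groundspeed 152.6 kt
Leg 2: desired track 68.6°; wind correction +5.3° → command heading 73.9°, groundspeed 148.3 kt
Leg 3: desired track 294.7°; wind correction -0.2° → command heading 294.5°, groundspeed 183.3 kt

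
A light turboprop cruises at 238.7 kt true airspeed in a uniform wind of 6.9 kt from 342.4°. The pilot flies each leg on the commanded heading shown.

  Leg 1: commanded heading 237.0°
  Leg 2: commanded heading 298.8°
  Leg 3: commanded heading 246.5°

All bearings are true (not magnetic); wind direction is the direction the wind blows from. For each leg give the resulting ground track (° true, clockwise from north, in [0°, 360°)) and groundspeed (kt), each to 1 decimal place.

Leg 1: heading 237.0°; drift -1.6° → track 235.4°, groundspeed 240.6 kt
Leg 2: heading 298.8°; drift -1.2° → track 297.6°, groundspeed 233.8 kt
Leg 3: heading 246.5°; drift -1.6° → track 244.9°, groundspeed 239.5 kt

Leg 1: track=235.4°, groundspeed=240.6 kt
Leg 2: track=297.6°, groundspeed=233.8 kt
Leg 3: track=244.9°, groundspeed=239.5 kt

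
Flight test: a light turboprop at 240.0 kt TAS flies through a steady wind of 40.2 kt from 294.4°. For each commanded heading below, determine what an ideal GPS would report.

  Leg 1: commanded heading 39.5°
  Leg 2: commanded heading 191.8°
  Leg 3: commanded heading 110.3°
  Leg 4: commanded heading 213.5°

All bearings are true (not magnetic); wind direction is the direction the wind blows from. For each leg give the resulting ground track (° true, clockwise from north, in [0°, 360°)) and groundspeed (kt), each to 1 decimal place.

Leg 1: track=48.3°, groundspeed=253.5 kt
Leg 2: track=182.8°, groundspeed=251.8 kt
Leg 3: track=110.9°, groundspeed=280.1 kt
Leg 4: track=203.9°, groundspeed=237.0 kt

Leg 1: heading 39.5°; drift +8.8° → track 48.3°, groundspeed 253.5 kt
Leg 2: heading 191.8°; drift -9.0° → track 182.8°, groundspeed 251.8 kt
Leg 3: heading 110.3°; drift +0.6° → track 110.9°, groundspeed 280.1 kt
Leg 4: heading 213.5°; drift -9.6° → track 203.9°, groundspeed 237.0 kt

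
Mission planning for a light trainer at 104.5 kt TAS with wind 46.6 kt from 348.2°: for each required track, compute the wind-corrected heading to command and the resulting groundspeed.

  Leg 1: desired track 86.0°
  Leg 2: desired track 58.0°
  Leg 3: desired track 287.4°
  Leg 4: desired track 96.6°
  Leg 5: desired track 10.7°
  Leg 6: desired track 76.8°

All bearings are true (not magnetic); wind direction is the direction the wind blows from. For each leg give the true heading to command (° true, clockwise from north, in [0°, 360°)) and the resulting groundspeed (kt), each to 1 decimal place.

Leg 1: heading=59.8°, groundspeed=100.1 kt
Leg 2: heading=33.3°, groundspeed=78.8 kt
Leg 3: heading=310.3°, groundspeed=73.5 kt
Leg 4: heading=71.6°, groundspeed=109.4 kt
Leg 5: heading=0.9°, groundspeed=59.9 kt
Leg 6: heading=50.3°, groundspeed=92.4 kt

Leg 1: desired track 86.0°; wind correction -26.2° → command heading 59.8°, groundspeed 100.1 kt
Leg 2: desired track 58.0°; wind correction -24.7° → command heading 33.3°, groundspeed 78.8 kt
Leg 3: desired track 287.4°; wind correction +22.9° → command heading 310.3°, groundspeed 73.5 kt
Leg 4: desired track 96.6°; wind correction -25.0° → command heading 71.6°, groundspeed 109.4 kt
Leg 5: desired track 10.7°; wind correction -9.8° → command heading 0.9°, groundspeed 59.9 kt
Leg 6: desired track 76.8°; wind correction -26.5° → command heading 50.3°, groundspeed 92.4 kt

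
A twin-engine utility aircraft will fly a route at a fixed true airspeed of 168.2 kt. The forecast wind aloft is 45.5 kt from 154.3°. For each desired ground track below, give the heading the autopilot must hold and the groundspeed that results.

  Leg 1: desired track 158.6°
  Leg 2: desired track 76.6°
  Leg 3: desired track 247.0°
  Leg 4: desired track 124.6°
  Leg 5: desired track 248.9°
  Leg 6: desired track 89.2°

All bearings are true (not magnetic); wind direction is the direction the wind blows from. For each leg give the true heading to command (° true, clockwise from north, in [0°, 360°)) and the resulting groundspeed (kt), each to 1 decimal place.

Leg 1: desired track 158.6°; wind correction -1.2° → command heading 157.4°, groundspeed 122.8 kt
Leg 2: desired track 76.6°; wind correction +15.3° → command heading 91.9°, groundspeed 152.5 kt
Leg 3: desired track 247.0°; wind correction -15.7° → command heading 231.3°, groundspeed 164.1 kt
Leg 4: desired track 124.6°; wind correction +7.7° → command heading 132.3°, groundspeed 127.2 kt
Leg 5: desired track 248.9°; wind correction -15.6° → command heading 233.3°, groundspeed 165.6 kt
Leg 6: desired track 89.2°; wind correction +14.2° → command heading 103.4°, groundspeed 143.9 kt

Leg 1: heading=157.4°, groundspeed=122.8 kt
Leg 2: heading=91.9°, groundspeed=152.5 kt
Leg 3: heading=231.3°, groundspeed=164.1 kt
Leg 4: heading=132.3°, groundspeed=127.2 kt
Leg 5: heading=233.3°, groundspeed=165.6 kt
Leg 6: heading=103.4°, groundspeed=143.9 kt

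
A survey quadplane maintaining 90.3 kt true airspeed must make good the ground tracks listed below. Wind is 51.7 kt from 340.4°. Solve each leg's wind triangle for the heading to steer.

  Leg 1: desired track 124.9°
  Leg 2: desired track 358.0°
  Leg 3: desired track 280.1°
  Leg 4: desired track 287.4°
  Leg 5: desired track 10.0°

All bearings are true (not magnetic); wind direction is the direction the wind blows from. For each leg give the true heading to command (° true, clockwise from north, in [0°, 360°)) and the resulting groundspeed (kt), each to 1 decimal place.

Leg 1: desired track 124.9°; wind correction -19.4° → command heading 105.5°, groundspeed 127.3 kt
Leg 2: desired track 358.0°; wind correction -10.0° → command heading 348.0°, groundspeed 39.7 kt
Leg 3: desired track 280.1°; wind correction +29.8° → command heading 309.9°, groundspeed 52.7 kt
Leg 4: desired track 287.4°; wind correction +27.2° → command heading 314.6°, groundspeed 49.2 kt
Leg 5: desired track 10.0°; wind correction -16.4° → command heading 353.6°, groundspeed 41.7 kt

Leg 1: heading=105.5°, groundspeed=127.3 kt
Leg 2: heading=348.0°, groundspeed=39.7 kt
Leg 3: heading=309.9°, groundspeed=52.7 kt
Leg 4: heading=314.6°, groundspeed=49.2 kt
Leg 5: heading=353.6°, groundspeed=41.7 kt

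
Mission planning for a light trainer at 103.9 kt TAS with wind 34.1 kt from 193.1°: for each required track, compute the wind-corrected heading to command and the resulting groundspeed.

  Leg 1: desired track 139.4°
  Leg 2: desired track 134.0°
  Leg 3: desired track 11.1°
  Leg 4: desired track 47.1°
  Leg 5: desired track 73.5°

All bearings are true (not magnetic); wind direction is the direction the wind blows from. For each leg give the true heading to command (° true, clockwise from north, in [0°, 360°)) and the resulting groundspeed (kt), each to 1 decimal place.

Leg 1: heading=154.7°, groundspeed=80.0 kt
Leg 2: heading=150.4°, groundspeed=82.2 kt
Leg 3: heading=10.4°, groundspeed=138.0 kt
Leg 4: heading=57.7°, groundspeed=130.4 kt
Leg 5: heading=90.1°, groundspeed=116.4 kt

Leg 1: desired track 139.4°; wind correction +15.3° → command heading 154.7°, groundspeed 80.0 kt
Leg 2: desired track 134.0°; wind correction +16.4° → command heading 150.4°, groundspeed 82.2 kt
Leg 3: desired track 11.1°; wind correction -0.7° → command heading 10.4°, groundspeed 138.0 kt
Leg 4: desired track 47.1°; wind correction +10.6° → command heading 57.7°, groundspeed 130.4 kt
Leg 5: desired track 73.5°; wind correction +16.6° → command heading 90.1°, groundspeed 116.4 kt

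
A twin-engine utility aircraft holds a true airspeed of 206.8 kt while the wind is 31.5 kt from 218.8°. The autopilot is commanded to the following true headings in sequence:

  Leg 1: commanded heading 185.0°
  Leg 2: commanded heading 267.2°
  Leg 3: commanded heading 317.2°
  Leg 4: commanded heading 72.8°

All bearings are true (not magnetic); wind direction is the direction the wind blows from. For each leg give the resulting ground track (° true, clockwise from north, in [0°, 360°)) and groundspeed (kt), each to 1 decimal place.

Leg 1: track=179.5°, groundspeed=181.5 kt
Leg 2: track=274.4°, groundspeed=187.4 kt
Leg 3: track=325.6°, groundspeed=213.7 kt
Leg 4: track=68.5°, groundspeed=233.6 kt

Leg 1: heading 185.0°; drift -5.5° → track 179.5°, groundspeed 181.5 kt
Leg 2: heading 267.2°; drift +7.2° → track 274.4°, groundspeed 187.4 kt
Leg 3: heading 317.2°; drift +8.4° → track 325.6°, groundspeed 213.7 kt
Leg 4: heading 72.8°; drift -4.3° → track 68.5°, groundspeed 233.6 kt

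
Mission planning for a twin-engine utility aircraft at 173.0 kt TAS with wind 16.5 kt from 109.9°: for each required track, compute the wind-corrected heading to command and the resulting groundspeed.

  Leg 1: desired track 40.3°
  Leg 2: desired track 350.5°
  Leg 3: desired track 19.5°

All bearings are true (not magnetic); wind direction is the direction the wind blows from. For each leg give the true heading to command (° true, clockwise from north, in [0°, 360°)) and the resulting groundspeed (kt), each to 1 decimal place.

Leg 1: desired track 40.3°; wind correction +5.1° → command heading 45.4°, groundspeed 166.6 kt
Leg 2: desired track 350.5°; wind correction +4.8° → command heading 355.3°, groundspeed 180.5 kt
Leg 3: desired track 19.5°; wind correction +5.5° → command heading 25.0°, groundspeed 172.3 kt

Leg 1: heading=45.4°, groundspeed=166.6 kt
Leg 2: heading=355.3°, groundspeed=180.5 kt
Leg 3: heading=25.0°, groundspeed=172.3 kt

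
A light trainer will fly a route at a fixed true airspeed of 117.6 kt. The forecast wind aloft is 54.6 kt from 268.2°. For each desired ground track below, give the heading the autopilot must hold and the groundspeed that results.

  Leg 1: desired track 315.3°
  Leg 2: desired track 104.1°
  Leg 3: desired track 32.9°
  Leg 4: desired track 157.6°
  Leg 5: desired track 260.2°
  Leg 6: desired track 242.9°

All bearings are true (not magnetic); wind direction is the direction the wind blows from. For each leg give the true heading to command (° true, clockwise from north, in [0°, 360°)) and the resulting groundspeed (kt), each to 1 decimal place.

Leg 1: heading=295.4°, groundspeed=73.4 kt
Leg 2: heading=111.4°, groundspeed=169.2 kt
Leg 3: heading=10.5°, groundspeed=139.8 kt
Leg 4: heading=183.4°, groundspeed=125.1 kt
Leg 5: heading=263.9°, groundspeed=63.3 kt
Leg 6: heading=254.3°, groundspeed=65.9 kt

Leg 1: desired track 315.3°; wind correction -19.9° → command heading 295.4°, groundspeed 73.4 kt
Leg 2: desired track 104.1°; wind correction +7.3° → command heading 111.4°, groundspeed 169.2 kt
Leg 3: desired track 32.9°; wind correction -22.4° → command heading 10.5°, groundspeed 139.8 kt
Leg 4: desired track 157.6°; wind correction +25.8° → command heading 183.4°, groundspeed 125.1 kt
Leg 5: desired track 260.2°; wind correction +3.7° → command heading 263.9°, groundspeed 63.3 kt
Leg 6: desired track 242.9°; wind correction +11.4° → command heading 254.3°, groundspeed 65.9 kt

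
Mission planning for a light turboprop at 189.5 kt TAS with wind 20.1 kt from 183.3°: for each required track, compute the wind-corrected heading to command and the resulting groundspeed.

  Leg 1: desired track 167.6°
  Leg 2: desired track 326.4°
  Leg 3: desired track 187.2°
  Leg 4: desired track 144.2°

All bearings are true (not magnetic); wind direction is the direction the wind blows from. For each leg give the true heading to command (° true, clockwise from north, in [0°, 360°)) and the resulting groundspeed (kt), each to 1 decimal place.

Leg 1: heading=169.2°, groundspeed=170.1 kt
Leg 2: heading=322.7°, groundspeed=205.2 kt
Leg 3: heading=186.8°, groundspeed=169.4 kt
Leg 4: heading=148.0°, groundspeed=173.5 kt

Leg 1: desired track 167.6°; wind correction +1.6° → command heading 169.2°, groundspeed 170.1 kt
Leg 2: desired track 326.4°; wind correction -3.7° → command heading 322.7°, groundspeed 205.2 kt
Leg 3: desired track 187.2°; wind correction -0.4° → command heading 186.8°, groundspeed 169.4 kt
Leg 4: desired track 144.2°; wind correction +3.8° → command heading 148.0°, groundspeed 173.5 kt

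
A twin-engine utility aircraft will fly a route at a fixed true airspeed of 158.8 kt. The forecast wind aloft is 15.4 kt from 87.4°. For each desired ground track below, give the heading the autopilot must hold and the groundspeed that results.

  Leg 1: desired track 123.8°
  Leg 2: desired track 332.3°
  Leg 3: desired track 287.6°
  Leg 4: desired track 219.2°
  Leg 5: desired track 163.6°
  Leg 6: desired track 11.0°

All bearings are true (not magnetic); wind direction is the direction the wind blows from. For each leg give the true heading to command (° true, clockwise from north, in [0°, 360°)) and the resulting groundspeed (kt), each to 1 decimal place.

Leg 1: desired track 123.8°; wind correction -3.3° → command heading 120.5°, groundspeed 146.1 kt
Leg 2: desired track 332.3°; wind correction +5.0° → command heading 337.3°, groundspeed 164.7 kt
Leg 3: desired track 287.6°; wind correction +1.9° → command heading 289.5°, groundspeed 173.2 kt
Leg 4: desired track 219.2°; wind correction -4.1° → command heading 215.1°, groundspeed 168.6 kt
Leg 5: desired track 163.6°; wind correction -5.4° → command heading 158.2°, groundspeed 154.4 kt
Leg 6: desired track 11.0°; wind correction +5.4° → command heading 16.4°, groundspeed 154.5 kt

Leg 1: heading=120.5°, groundspeed=146.1 kt
Leg 2: heading=337.3°, groundspeed=164.7 kt
Leg 3: heading=289.5°, groundspeed=173.2 kt
Leg 4: heading=215.1°, groundspeed=168.6 kt
Leg 5: heading=158.2°, groundspeed=154.4 kt
Leg 6: heading=16.4°, groundspeed=154.5 kt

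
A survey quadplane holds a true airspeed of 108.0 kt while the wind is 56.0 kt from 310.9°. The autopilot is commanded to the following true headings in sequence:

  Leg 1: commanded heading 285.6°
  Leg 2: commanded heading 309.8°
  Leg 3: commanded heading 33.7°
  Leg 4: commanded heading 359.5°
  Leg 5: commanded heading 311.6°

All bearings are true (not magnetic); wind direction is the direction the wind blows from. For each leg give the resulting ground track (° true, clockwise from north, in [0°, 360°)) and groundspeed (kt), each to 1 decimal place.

Leg 1: heading 285.6°; drift -22.6° → track 263.0°, groundspeed 62.2 kt
Leg 2: heading 309.8°; drift -1.2° → track 308.6°, groundspeed 52.0 kt
Leg 3: heading 33.7°; drift +28.8° → track 62.5°, groundspeed 115.3 kt
Leg 4: heading 359.5°; drift +30.6° → track 30.1°, groundspeed 82.5 kt
Leg 5: heading 311.6°; drift +0.8° → track 312.4°, groundspeed 52.0 kt

Leg 1: track=263.0°, groundspeed=62.2 kt
Leg 2: track=308.6°, groundspeed=52.0 kt
Leg 3: track=62.5°, groundspeed=115.3 kt
Leg 4: track=30.1°, groundspeed=82.5 kt
Leg 5: track=312.4°, groundspeed=52.0 kt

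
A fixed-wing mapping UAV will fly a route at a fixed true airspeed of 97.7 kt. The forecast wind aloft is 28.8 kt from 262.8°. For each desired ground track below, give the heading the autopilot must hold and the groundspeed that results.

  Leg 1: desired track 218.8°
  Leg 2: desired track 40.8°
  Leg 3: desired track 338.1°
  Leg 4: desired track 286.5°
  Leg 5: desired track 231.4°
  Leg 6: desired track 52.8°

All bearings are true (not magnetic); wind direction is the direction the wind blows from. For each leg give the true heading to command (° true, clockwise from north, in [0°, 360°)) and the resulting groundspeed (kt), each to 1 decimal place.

Leg 1: desired track 218.8°; wind correction +11.8° → command heading 230.6°, groundspeed 74.9 kt
Leg 2: desired track 40.8°; wind correction -11.4° → command heading 29.4°, groundspeed 117.2 kt
Leg 3: desired track 338.1°; wind correction -16.6° → command heading 321.5°, groundspeed 86.3 kt
Leg 4: desired track 286.5°; wind correction -6.8° → command heading 279.7°, groundspeed 70.6 kt
Leg 5: desired track 231.4°; wind correction +8.8° → command heading 240.2°, groundspeed 72.0 kt
Leg 6: desired track 52.8°; wind correction -8.5° → command heading 44.3°, groundspeed 121.6 kt

Leg 1: heading=230.6°, groundspeed=74.9 kt
Leg 2: heading=29.4°, groundspeed=117.2 kt
Leg 3: heading=321.5°, groundspeed=86.3 kt
Leg 4: heading=279.7°, groundspeed=70.6 kt
Leg 5: heading=240.2°, groundspeed=72.0 kt
Leg 6: heading=44.3°, groundspeed=121.6 kt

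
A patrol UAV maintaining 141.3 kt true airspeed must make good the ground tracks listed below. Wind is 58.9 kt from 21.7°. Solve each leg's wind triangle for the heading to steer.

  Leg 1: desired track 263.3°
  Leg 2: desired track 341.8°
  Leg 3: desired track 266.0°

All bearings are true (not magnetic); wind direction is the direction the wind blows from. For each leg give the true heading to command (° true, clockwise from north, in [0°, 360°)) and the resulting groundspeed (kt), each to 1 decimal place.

Leg 1: desired track 263.3°; wind correction +21.5° → command heading 284.8°, groundspeed 159.5 kt
Leg 2: desired track 341.8°; wind correction +15.5° → command heading 357.3°, groundspeed 91.0 kt
Leg 3: desired track 266.0°; wind correction +22.1° → command heading 288.1°, groundspeed 156.5 kt

Leg 1: heading=284.8°, groundspeed=159.5 kt
Leg 2: heading=357.3°, groundspeed=91.0 kt
Leg 3: heading=288.1°, groundspeed=156.5 kt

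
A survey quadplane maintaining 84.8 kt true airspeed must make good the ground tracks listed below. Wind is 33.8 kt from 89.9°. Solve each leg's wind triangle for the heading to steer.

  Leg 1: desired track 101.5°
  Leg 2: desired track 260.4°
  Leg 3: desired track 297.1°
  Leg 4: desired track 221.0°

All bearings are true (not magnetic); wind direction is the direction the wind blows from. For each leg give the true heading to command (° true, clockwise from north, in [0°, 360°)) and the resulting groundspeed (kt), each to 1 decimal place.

Leg 1: desired track 101.5°; wind correction -4.6° → command heading 96.9°, groundspeed 51.4 kt
Leg 2: desired track 260.4°; wind correction -3.8° → command heading 256.6°, groundspeed 118.0 kt
Leg 3: desired track 297.1°; wind correction +10.5° → command heading 307.6°, groundspeed 113.4 kt
Leg 4: desired track 221.0°; wind correction -17.5° → command heading 203.5°, groundspeed 103.1 kt

Leg 1: heading=96.9°, groundspeed=51.4 kt
Leg 2: heading=256.6°, groundspeed=118.0 kt
Leg 3: heading=307.6°, groundspeed=113.4 kt
Leg 4: heading=203.5°, groundspeed=103.1 kt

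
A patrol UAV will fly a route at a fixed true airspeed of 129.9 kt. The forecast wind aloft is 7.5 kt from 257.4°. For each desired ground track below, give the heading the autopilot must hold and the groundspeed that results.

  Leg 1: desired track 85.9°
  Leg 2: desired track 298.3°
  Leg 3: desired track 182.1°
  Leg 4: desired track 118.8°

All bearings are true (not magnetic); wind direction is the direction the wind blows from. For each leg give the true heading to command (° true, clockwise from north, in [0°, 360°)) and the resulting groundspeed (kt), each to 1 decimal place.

Leg 1: desired track 85.9°; wind correction +0.5° → command heading 86.4°, groundspeed 137.3 kt
Leg 2: desired track 298.3°; wind correction -2.2° → command heading 296.1°, groundspeed 124.1 kt
Leg 3: desired track 182.1°; wind correction +3.2° → command heading 185.3°, groundspeed 127.8 kt
Leg 4: desired track 118.8°; wind correction +2.2° → command heading 121.0°, groundspeed 135.4 kt

Leg 1: heading=86.4°, groundspeed=137.3 kt
Leg 2: heading=296.1°, groundspeed=124.1 kt
Leg 3: heading=185.3°, groundspeed=127.8 kt
Leg 4: heading=121.0°, groundspeed=135.4 kt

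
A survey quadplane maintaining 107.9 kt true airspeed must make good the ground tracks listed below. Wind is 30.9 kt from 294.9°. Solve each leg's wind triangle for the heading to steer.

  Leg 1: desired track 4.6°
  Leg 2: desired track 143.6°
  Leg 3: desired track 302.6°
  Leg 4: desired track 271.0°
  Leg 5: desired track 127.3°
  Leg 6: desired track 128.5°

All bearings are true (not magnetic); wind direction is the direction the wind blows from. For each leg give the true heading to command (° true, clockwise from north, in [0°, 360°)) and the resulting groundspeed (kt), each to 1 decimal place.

Leg 1: heading=349.0°, groundspeed=93.2 kt
Leg 2: heading=151.5°, groundspeed=134.0 kt
Leg 3: heading=300.4°, groundspeed=77.2 kt
Leg 4: heading=277.7°, groundspeed=78.9 kt
Leg 5: heading=130.8°, groundspeed=137.9 kt
Leg 6: heading=132.4°, groundspeed=137.7 kt

Leg 1: desired track 4.6°; wind correction -15.6° → command heading 349.0°, groundspeed 93.2 kt
Leg 2: desired track 143.6°; wind correction +7.9° → command heading 151.5°, groundspeed 134.0 kt
Leg 3: desired track 302.6°; wind correction -2.2° → command heading 300.4°, groundspeed 77.2 kt
Leg 4: desired track 271.0°; wind correction +6.7° → command heading 277.7°, groundspeed 78.9 kt
Leg 5: desired track 127.3°; wind correction +3.5° → command heading 130.8°, groundspeed 137.9 kt
Leg 6: desired track 128.5°; wind correction +3.9° → command heading 132.4°, groundspeed 137.7 kt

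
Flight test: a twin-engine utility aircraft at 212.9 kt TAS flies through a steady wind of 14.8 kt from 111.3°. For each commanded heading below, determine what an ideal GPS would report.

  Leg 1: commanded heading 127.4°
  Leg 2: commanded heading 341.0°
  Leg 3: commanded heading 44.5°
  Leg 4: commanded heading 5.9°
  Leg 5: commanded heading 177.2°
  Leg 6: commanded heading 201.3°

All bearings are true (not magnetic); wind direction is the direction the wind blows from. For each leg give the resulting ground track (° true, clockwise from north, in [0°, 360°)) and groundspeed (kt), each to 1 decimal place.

Leg 1: track=128.6°, groundspeed=198.7 kt
Leg 2: track=338.1°, groundspeed=222.8 kt
Leg 3: track=40.7°, groundspeed=207.5 kt
Leg 4: track=2.1°, groundspeed=217.3 kt
Leg 5: track=180.9°, groundspeed=207.3 kt
Leg 6: track=205.3°, groundspeed=213.4 kt

Leg 1: heading 127.4°; drift +1.2° → track 128.6°, groundspeed 198.7 kt
Leg 2: heading 341.0°; drift -2.9° → track 338.1°, groundspeed 222.8 kt
Leg 3: heading 44.5°; drift -3.8° → track 40.7°, groundspeed 207.5 kt
Leg 4: heading 5.9°; drift -3.8° → track 2.1°, groundspeed 217.3 kt
Leg 5: heading 177.2°; drift +3.7° → track 180.9°, groundspeed 207.3 kt
Leg 6: heading 201.3°; drift +4.0° → track 205.3°, groundspeed 213.4 kt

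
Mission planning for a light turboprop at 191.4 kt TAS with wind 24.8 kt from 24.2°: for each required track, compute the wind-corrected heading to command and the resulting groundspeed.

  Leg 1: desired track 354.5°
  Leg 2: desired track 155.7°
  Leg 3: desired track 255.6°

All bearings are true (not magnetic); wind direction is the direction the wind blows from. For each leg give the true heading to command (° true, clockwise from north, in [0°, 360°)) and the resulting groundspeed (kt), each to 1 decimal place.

Leg 1: desired track 354.5°; wind correction +3.7° → command heading 358.2°, groundspeed 169.5 kt
Leg 2: desired track 155.7°; wind correction -5.6° → command heading 150.1°, groundspeed 206.9 kt
Leg 3: desired track 255.6°; wind correction +5.8° → command heading 261.4°, groundspeed 205.9 kt

Leg 1: heading=358.2°, groundspeed=169.5 kt
Leg 2: heading=150.1°, groundspeed=206.9 kt
Leg 3: heading=261.4°, groundspeed=205.9 kt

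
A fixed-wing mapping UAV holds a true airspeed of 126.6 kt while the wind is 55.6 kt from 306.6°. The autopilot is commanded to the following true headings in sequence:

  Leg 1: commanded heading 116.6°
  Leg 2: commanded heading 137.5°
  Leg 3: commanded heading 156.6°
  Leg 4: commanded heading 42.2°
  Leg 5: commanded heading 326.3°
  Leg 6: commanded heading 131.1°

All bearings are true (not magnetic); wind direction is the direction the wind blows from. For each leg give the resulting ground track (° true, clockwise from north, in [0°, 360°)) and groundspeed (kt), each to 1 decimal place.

Leg 1: heading 116.6°; drift +3.0° → track 119.6°, groundspeed 181.6 kt
Leg 2: heading 137.5°; drift -3.3° → track 134.2°, groundspeed 181.5 kt
Leg 3: heading 156.6°; drift -9.0° → track 147.6°, groundspeed 176.9 kt
Leg 4: heading 42.2°; drift +22.7° → track 64.9°, groundspeed 143.2 kt
Leg 5: heading 326.3°; drift +14.2° → track 340.5°, groundspeed 76.6 kt
Leg 6: heading 131.1°; drift -1.4° → track 129.7°, groundspeed 182.1 kt

Leg 1: track=119.6°, groundspeed=181.6 kt
Leg 2: track=134.2°, groundspeed=181.5 kt
Leg 3: track=147.6°, groundspeed=176.9 kt
Leg 4: track=64.9°, groundspeed=143.2 kt
Leg 5: track=340.5°, groundspeed=76.6 kt
Leg 6: track=129.7°, groundspeed=182.1 kt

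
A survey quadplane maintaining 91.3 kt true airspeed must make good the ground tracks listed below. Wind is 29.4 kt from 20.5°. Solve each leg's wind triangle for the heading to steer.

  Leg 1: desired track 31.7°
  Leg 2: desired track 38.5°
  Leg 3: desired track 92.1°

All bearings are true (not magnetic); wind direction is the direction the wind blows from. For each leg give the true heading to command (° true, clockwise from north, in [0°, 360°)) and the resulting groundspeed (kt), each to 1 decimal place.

Leg 1: heading=28.1°, groundspeed=62.3 kt
Leg 2: heading=32.8°, groundspeed=62.9 kt
Leg 3: heading=74.3°, groundspeed=77.7 kt

Leg 1: desired track 31.7°; wind correction -3.6° → command heading 28.1°, groundspeed 62.3 kt
Leg 2: desired track 38.5°; wind correction -5.7° → command heading 32.8°, groundspeed 62.9 kt
Leg 3: desired track 92.1°; wind correction -17.8° → command heading 74.3°, groundspeed 77.7 kt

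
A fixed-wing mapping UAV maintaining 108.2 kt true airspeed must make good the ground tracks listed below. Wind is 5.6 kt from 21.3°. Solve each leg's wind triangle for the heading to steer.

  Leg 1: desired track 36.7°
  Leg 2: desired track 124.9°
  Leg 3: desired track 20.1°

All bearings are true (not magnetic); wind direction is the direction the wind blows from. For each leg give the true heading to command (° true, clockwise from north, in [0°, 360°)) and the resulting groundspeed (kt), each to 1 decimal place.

Leg 1: desired track 36.7°; wind correction -0.8° → command heading 35.9°, groundspeed 102.8 kt
Leg 2: desired track 124.9°; wind correction -2.9° → command heading 122.0°, groundspeed 109.4 kt
Leg 3: desired track 20.1°; wind correction +0.1° → command heading 20.2°, groundspeed 102.6 kt

Leg 1: heading=35.9°, groundspeed=102.8 kt
Leg 2: heading=122.0°, groundspeed=109.4 kt
Leg 3: heading=20.2°, groundspeed=102.6 kt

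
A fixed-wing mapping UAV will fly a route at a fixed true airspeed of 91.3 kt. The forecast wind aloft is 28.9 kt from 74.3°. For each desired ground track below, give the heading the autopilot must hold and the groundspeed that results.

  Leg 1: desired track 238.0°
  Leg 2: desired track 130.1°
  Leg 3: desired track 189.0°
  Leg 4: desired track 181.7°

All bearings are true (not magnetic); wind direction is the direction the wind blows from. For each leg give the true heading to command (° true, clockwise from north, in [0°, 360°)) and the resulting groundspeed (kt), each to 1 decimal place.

Leg 1: heading=232.9°, groundspeed=118.7 kt
Leg 2: heading=114.9°, groundspeed=71.9 kt
Leg 3: heading=172.3°, groundspeed=99.5 kt
Leg 4: heading=164.1°, groundspeed=95.7 kt

Leg 1: desired track 238.0°; wind correction -5.1° → command heading 232.9°, groundspeed 118.7 kt
Leg 2: desired track 130.1°; wind correction -15.2° → command heading 114.9°, groundspeed 71.9 kt
Leg 3: desired track 189.0°; wind correction -16.7° → command heading 172.3°, groundspeed 99.5 kt
Leg 4: desired track 181.7°; wind correction -17.6° → command heading 164.1°, groundspeed 95.7 kt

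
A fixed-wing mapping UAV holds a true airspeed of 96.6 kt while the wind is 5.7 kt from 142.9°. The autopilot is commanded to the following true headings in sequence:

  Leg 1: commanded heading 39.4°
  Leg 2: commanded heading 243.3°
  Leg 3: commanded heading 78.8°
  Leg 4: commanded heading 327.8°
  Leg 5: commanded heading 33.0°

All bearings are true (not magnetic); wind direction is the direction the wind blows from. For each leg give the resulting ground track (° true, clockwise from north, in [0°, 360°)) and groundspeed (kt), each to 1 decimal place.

Leg 1: heading 39.4°; drift -3.2° → track 36.2°, groundspeed 98.1 kt
Leg 2: heading 243.3°; drift +3.3° → track 246.6°, groundspeed 97.8 kt
Leg 3: heading 78.8°; drift -3.1° → track 75.7°, groundspeed 94.2 kt
Leg 4: heading 327.8°; drift -0.3° → track 327.5°, groundspeed 102.3 kt
Leg 5: heading 33.0°; drift -3.1° → track 29.9°, groundspeed 98.7 kt

Leg 1: track=36.2°, groundspeed=98.1 kt
Leg 2: track=246.6°, groundspeed=97.8 kt
Leg 3: track=75.7°, groundspeed=94.2 kt
Leg 4: track=327.5°, groundspeed=102.3 kt
Leg 5: track=29.9°, groundspeed=98.7 kt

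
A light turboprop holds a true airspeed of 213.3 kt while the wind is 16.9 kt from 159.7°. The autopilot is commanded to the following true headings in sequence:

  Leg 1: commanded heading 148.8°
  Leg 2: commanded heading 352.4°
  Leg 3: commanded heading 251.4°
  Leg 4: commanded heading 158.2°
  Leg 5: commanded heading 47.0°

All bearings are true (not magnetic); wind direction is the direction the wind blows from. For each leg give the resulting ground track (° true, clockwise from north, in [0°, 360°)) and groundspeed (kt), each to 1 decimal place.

Leg 1: track=147.9°, groundspeed=196.7 kt
Leg 2: track=351.5°, groundspeed=229.8 kt
Leg 3: track=255.9°, groundspeed=214.5 kt
Leg 4: track=158.1°, groundspeed=196.4 kt
Leg 5: track=42.9°, groundspeed=220.4 kt

Leg 1: heading 148.8°; drift -0.9° → track 147.9°, groundspeed 196.7 kt
Leg 2: heading 352.4°; drift -0.9° → track 351.5°, groundspeed 229.8 kt
Leg 3: heading 251.4°; drift +4.5° → track 255.9°, groundspeed 214.5 kt
Leg 4: heading 158.2°; drift -0.1° → track 158.1°, groundspeed 196.4 kt
Leg 5: heading 47.0°; drift -4.1° → track 42.9°, groundspeed 220.4 kt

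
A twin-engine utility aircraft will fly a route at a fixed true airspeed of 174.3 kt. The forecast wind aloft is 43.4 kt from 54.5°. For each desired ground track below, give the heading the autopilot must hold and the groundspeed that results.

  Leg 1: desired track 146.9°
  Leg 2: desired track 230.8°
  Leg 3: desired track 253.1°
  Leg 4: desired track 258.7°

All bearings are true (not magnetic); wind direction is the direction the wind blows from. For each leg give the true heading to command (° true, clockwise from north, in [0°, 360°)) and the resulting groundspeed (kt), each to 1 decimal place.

Leg 1: heading=132.5°, groundspeed=170.6 kt
Leg 2: heading=229.9°, groundspeed=217.6 kt
Leg 3: heading=257.7°, groundspeed=214.9 kt
Leg 4: heading=264.6°, groundspeed=213.0 kt

Leg 1: desired track 146.9°; wind correction -14.4° → command heading 132.5°, groundspeed 170.6 kt
Leg 2: desired track 230.8°; wind correction -0.9° → command heading 229.9°, groundspeed 217.6 kt
Leg 3: desired track 253.1°; wind correction +4.6° → command heading 257.7°, groundspeed 214.9 kt
Leg 4: desired track 258.7°; wind correction +5.9° → command heading 264.6°, groundspeed 213.0 kt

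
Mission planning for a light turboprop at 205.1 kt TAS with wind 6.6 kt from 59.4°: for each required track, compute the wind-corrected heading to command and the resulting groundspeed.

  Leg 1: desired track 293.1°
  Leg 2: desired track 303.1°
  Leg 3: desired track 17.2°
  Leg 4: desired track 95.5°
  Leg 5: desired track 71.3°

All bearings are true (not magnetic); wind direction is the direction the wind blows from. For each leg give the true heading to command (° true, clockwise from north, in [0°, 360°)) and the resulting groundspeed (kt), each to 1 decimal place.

Leg 1: heading=294.6°, groundspeed=208.9 kt
Leg 2: heading=304.8°, groundspeed=207.9 kt
Leg 3: heading=18.4°, groundspeed=200.2 kt
Leg 4: heading=94.4°, groundspeed=199.7 kt
Leg 5: heading=70.9°, groundspeed=198.6 kt

Leg 1: desired track 293.1°; wind correction +1.5° → command heading 294.6°, groundspeed 208.9 kt
Leg 2: desired track 303.1°; wind correction +1.7° → command heading 304.8°, groundspeed 207.9 kt
Leg 3: desired track 17.2°; wind correction +1.2° → command heading 18.4°, groundspeed 200.2 kt
Leg 4: desired track 95.5°; wind correction -1.1° → command heading 94.4°, groundspeed 199.7 kt
Leg 5: desired track 71.3°; wind correction -0.4° → command heading 70.9°, groundspeed 198.6 kt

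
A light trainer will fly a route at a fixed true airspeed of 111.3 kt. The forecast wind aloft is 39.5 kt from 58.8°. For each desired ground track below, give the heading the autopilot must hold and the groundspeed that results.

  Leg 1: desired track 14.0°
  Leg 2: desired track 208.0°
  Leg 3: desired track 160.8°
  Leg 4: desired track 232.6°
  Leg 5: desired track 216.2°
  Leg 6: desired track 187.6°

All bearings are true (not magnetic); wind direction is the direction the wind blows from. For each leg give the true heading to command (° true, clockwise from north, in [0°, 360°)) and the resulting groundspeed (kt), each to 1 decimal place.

Leg 1: heading=28.5°, groundspeed=79.7 kt
Leg 2: heading=197.5°, groundspeed=143.4 kt
Leg 3: heading=140.5°, groundspeed=112.6 kt
Leg 4: heading=230.4°, groundspeed=150.5 kt
Leg 5: heading=208.4°, groundspeed=146.7 kt
Leg 6: heading=171.5°, groundspeed=131.7 kt

Leg 1: desired track 14.0°; wind correction +14.5° → command heading 28.5°, groundspeed 79.7 kt
Leg 2: desired track 208.0°; wind correction -10.5° → command heading 197.5°, groundspeed 143.4 kt
Leg 3: desired track 160.8°; wind correction -20.3° → command heading 140.5°, groundspeed 112.6 kt
Leg 4: desired track 232.6°; wind correction -2.2° → command heading 230.4°, groundspeed 150.5 kt
Leg 5: desired track 216.2°; wind correction -7.8° → command heading 208.4°, groundspeed 146.7 kt
Leg 6: desired track 187.6°; wind correction -16.1° → command heading 171.5°, groundspeed 131.7 kt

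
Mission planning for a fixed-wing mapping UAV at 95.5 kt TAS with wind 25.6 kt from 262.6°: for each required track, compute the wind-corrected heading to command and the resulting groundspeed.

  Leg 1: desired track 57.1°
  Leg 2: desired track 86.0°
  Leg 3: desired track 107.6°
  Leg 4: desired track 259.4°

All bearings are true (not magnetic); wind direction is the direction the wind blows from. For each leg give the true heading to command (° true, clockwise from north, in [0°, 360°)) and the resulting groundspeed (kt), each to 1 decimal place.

Leg 1: desired track 57.1°; wind correction -6.6° → command heading 50.5°, groundspeed 118.0 kt
Leg 2: desired track 86.0°; wind correction +0.9° → command heading 86.9°, groundspeed 121.0 kt
Leg 3: desired track 107.6°; wind correction +6.5° → command heading 114.1°, groundspeed 118.1 kt
Leg 4: desired track 259.4°; wind correction +0.9° → command heading 260.3°, groundspeed 69.9 kt

Leg 1: heading=50.5°, groundspeed=118.0 kt
Leg 2: heading=86.9°, groundspeed=121.0 kt
Leg 3: heading=114.1°, groundspeed=118.1 kt
Leg 4: heading=260.3°, groundspeed=69.9 kt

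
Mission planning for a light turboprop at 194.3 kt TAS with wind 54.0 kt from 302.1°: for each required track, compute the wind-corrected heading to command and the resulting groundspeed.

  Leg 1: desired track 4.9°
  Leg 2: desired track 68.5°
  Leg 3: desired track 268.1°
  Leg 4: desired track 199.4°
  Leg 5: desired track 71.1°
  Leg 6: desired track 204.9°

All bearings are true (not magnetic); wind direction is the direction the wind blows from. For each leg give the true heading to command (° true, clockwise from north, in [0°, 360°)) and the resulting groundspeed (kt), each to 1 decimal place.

Leg 1: heading=350.6°, groundspeed=163.6 kt
Leg 2: heading=55.6°, groundspeed=221.4 kt
Leg 3: heading=277.0°, groundspeed=147.2 kt
Leg 4: heading=215.1°, groundspeed=198.9 kt
Leg 5: heading=58.6°, groundspeed=223.7 kt
Leg 6: heading=220.9°, groundspeed=193.5 kt

Leg 1: desired track 4.9°; wind correction -14.3° → command heading 350.6°, groundspeed 163.6 kt
Leg 2: desired track 68.5°; wind correction -12.9° → command heading 55.6°, groundspeed 221.4 kt
Leg 3: desired track 268.1°; wind correction +8.9° → command heading 277.0°, groundspeed 147.2 kt
Leg 4: desired track 199.4°; wind correction +15.7° → command heading 215.1°, groundspeed 198.9 kt
Leg 5: desired track 71.1°; wind correction -12.5° → command heading 58.6°, groundspeed 223.7 kt
Leg 6: desired track 204.9°; wind correction +16.0° → command heading 220.9°, groundspeed 193.5 kt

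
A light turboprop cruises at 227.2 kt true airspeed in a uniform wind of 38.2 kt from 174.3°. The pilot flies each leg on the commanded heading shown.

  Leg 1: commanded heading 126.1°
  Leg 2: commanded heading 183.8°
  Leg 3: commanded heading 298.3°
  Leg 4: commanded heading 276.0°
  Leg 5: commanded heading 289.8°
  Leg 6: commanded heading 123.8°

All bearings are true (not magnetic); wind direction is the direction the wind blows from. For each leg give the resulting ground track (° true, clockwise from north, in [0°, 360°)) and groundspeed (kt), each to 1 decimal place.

Leg 1: heading 126.1°; drift -8.0° → track 118.1°, groundspeed 203.7 kt
Leg 2: heading 183.8°; drift +1.9° → track 185.7°, groundspeed 189.6 kt
Leg 3: heading 298.3°; drift +7.3° → track 305.6°, groundspeed 250.6 kt
Leg 4: heading 276.0°; drift +9.0° → track 285.0°, groundspeed 237.9 kt
Leg 5: heading 289.8°; drift +8.1° → track 297.9°, groundspeed 246.1 kt
Leg 6: heading 123.8°; drift -8.3° → track 115.5°, groundspeed 205.0 kt

Leg 1: track=118.1°, groundspeed=203.7 kt
Leg 2: track=185.7°, groundspeed=189.6 kt
Leg 3: track=305.6°, groundspeed=250.6 kt
Leg 4: track=285.0°, groundspeed=237.9 kt
Leg 5: track=297.9°, groundspeed=246.1 kt
Leg 6: track=115.5°, groundspeed=205.0 kt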